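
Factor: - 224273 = -7^2*23^1*199^1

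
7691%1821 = 407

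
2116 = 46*46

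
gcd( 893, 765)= 1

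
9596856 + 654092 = 10250948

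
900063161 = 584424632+315638529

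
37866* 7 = 265062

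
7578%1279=1183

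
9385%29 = 18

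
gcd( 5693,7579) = 1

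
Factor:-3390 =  - 2^1*3^1 * 5^1*113^1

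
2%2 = 0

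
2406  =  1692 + 714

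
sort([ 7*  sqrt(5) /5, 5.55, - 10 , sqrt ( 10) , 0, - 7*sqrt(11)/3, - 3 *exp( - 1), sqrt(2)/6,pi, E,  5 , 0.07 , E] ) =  [ - 10, - 7  *sqrt(11)/3 ,-3* exp( - 1), 0 , 0.07,sqrt(2)/6, E,E,  7*sqrt(5 )/5,pi, sqrt( 10) , 5,5.55 ] 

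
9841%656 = 1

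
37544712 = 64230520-26685808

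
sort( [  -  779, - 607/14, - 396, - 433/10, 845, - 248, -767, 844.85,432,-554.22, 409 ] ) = [  -  779, - 767, -554.22,-396,-248, - 607/14, -433/10,409,432,844.85,845] 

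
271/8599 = 271/8599 =0.03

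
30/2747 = 30/2747=0.01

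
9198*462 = 4249476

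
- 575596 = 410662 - 986258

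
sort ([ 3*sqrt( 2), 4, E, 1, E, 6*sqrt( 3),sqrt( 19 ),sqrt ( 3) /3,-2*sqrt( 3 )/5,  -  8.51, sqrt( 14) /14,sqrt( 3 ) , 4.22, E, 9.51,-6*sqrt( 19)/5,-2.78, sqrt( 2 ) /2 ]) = [ - 8.51, - 6*sqrt (19 ) /5, - 2.78,- 2*sqrt ( 3)/5, sqrt( 14)/14,sqrt(3)/3,sqrt( 2)/2, 1,sqrt(3 ), E,E, E,4,4.22, 3*sqrt( 2), sqrt( 19 ), 9.51,6*sqrt( 3 )] 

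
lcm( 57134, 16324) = 114268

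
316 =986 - 670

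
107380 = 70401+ 36979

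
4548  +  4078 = 8626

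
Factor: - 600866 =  -2^1*7^1*167^1*257^1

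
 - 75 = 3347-3422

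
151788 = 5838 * 26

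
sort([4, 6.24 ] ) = [ 4, 6.24] 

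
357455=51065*7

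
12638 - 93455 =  - 80817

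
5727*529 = 3029583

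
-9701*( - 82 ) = 795482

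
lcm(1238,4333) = 8666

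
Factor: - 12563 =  - 17^1 * 739^1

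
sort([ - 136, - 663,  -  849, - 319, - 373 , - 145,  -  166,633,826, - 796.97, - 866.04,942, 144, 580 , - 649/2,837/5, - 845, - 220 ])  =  [ - 866.04, - 849, - 845, - 796.97, - 663, - 373 , - 649/2,- 319,  -  220, - 166 , - 145, - 136, 144,  837/5,580, 633,826,  942] 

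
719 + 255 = 974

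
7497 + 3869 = 11366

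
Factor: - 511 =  - 7^1*73^1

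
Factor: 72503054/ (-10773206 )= - 36251527/5386603 = - 13^1*17^(  -  1 )*37^1 * 75367^1*316859^( - 1)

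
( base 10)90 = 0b1011010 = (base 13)6c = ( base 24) 3i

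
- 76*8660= - 658160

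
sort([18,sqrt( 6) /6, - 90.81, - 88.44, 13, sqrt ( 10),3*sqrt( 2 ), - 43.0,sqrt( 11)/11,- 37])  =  [ - 90.81, - 88.44, -43.0, - 37, sqrt (11)/11, sqrt( 6 )/6,sqrt (10 ),3*sqrt(2),13,18 ]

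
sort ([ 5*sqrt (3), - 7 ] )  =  [ - 7,  5 *sqrt( 3)]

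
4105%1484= 1137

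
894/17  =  894/17=52.59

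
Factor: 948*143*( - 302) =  - 40940328 = - 2^3*3^1*11^1*13^1 *79^1*151^1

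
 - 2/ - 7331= 2/7331 = 0.00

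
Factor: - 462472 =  - 2^3 * 57809^1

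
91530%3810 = 90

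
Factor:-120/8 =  - 15 = - 3^1*5^1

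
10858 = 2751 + 8107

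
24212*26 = 629512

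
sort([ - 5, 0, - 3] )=[ - 5, - 3,0]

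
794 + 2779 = 3573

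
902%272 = 86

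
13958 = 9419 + 4539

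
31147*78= 2429466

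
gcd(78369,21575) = 1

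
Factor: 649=11^1*59^1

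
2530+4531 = 7061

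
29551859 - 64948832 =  - 35396973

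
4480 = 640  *7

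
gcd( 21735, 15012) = 27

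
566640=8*70830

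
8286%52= 18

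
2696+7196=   9892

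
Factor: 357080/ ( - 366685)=-2^3*11^(-1)*59^( - 1)*79^1 = - 632/649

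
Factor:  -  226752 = -2^6*3^1 * 1181^1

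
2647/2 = 1323 + 1/2 = 1323.50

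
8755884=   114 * 76806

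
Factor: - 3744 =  - 2^5*3^2*13^1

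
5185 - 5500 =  - 315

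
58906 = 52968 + 5938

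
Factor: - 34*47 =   -  2^1*17^1*47^1 = -1598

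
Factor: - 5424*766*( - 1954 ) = 8118447936 = 2^6*3^1*113^1*383^1*977^1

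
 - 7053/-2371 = 2+2311/2371 = 2.97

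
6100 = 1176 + 4924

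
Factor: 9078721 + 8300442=17379163 = 613^1* 28351^1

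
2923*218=637214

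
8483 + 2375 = 10858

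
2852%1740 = 1112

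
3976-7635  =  -3659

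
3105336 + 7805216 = 10910552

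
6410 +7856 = 14266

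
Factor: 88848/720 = 617/5  =  5^ ( - 1)*617^1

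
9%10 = 9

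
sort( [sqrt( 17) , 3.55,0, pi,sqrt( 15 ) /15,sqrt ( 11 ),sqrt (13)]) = [ 0, sqrt(15 ) /15, pi, sqrt( 11 ),3.55 , sqrt (13 ),sqrt( 17) ] 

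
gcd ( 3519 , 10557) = 3519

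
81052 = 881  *92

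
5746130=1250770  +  4495360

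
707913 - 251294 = 456619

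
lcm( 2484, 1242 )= 2484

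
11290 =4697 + 6593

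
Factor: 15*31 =465 = 3^1*5^1*31^1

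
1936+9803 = 11739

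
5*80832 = 404160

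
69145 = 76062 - 6917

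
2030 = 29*70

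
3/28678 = 3/28678 =0.00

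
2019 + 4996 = 7015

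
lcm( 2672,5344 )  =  5344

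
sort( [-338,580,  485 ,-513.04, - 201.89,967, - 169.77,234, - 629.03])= [ - 629.03, - 513.04, - 338, -201.89, - 169.77, 234,485, 580,967 ] 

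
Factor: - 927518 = - 2^1 * 167^1*2777^1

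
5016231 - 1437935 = 3578296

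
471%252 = 219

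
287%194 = 93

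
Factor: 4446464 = 2^8 * 11^1*1579^1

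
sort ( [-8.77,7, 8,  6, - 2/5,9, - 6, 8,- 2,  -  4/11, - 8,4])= [ - 8.77, - 8, -6, - 2, - 2/5, - 4/11,4,6,7,8, 8,9] 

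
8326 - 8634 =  - 308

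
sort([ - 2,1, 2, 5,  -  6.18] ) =[ - 6.18, - 2, 1,2, 5] 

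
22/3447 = 22/3447=0.01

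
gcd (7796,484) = 4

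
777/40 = 777/40= 19.43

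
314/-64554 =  - 1 + 32120/32277 = -  0.00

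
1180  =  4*295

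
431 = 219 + 212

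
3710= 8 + 3702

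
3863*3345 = 12921735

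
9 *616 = 5544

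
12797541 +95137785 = 107935326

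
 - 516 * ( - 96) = 49536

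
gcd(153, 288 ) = 9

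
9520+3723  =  13243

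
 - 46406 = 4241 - 50647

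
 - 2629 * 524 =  - 1377596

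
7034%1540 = 874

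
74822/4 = 18705  +  1/2 = 18705.50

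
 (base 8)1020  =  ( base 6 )2240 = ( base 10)528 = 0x210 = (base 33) g0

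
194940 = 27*7220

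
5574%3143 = 2431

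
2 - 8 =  - 6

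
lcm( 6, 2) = 6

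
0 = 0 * 2627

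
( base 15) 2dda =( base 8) 23230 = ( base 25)FK5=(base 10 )9880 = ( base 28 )cgo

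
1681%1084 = 597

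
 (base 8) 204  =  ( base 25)57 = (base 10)132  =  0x84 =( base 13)A2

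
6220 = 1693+4527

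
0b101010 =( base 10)42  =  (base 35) 17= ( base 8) 52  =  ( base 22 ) 1K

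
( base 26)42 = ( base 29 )3J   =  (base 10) 106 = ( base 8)152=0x6a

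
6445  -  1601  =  4844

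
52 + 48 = 100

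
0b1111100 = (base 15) 84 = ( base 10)124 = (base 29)48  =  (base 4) 1330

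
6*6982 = 41892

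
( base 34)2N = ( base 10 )91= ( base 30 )31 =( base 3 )10101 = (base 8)133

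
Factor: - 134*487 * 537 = - 2^1 * 3^1 * 67^1*179^1 * 487^1  =  - 35043546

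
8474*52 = 440648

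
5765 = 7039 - 1274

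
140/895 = 28/179 = 0.16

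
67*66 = 4422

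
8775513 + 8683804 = 17459317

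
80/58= 40/29 = 1.38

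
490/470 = 49/47= 1.04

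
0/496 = 0 = 0.00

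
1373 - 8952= - 7579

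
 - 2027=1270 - 3297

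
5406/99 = 1802/33 = 54.61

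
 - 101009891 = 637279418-738289309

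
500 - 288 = 212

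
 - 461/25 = - 461/25 = -18.44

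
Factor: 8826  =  2^1 * 3^1*1471^1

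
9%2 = 1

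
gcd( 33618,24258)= 78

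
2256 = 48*47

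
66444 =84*791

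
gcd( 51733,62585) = 1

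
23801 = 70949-47148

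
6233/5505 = 1 + 728/5505=1.13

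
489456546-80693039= 408763507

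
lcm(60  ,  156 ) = 780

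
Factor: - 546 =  - 2^1 * 3^1*7^1*13^1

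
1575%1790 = 1575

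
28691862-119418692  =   - 90726830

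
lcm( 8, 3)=24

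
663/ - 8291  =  - 663/8291= - 0.08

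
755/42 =755/42 = 17.98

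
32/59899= 32/59899 = 0.00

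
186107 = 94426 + 91681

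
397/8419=397/8419 =0.05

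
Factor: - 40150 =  - 2^1  *5^2*11^1*73^1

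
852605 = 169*5045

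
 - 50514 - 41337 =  - 91851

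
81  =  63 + 18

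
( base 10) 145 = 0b10010001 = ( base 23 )67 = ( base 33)4d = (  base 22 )6D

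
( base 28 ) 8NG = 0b1101100010100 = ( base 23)d29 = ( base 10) 6932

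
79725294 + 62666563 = 142391857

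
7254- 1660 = 5594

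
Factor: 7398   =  2^1*3^3 * 137^1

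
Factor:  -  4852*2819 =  - 13677788 = -2^2*1213^1*2819^1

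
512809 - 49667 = 463142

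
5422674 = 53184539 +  - 47761865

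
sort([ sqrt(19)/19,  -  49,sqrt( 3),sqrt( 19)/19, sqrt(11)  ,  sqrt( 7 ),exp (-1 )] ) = [  -  49  ,  sqrt ( 19) /19 , sqrt(19 )/19,exp(-1 ),sqrt(3 ),sqrt(7 ), sqrt(11 )]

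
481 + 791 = 1272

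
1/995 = 1/995 = 0.00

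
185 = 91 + 94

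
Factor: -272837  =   - 251^1*1087^1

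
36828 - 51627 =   -  14799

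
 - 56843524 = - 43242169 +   -  13601355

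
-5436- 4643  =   - 10079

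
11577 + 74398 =85975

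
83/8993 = 83/8993  =  0.01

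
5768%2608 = 552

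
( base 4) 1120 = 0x58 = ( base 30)2S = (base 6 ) 224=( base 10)88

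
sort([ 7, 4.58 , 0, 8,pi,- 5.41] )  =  [  -  5.41,0, pi, 4.58,  7, 8 ] 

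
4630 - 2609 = 2021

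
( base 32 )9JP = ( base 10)9849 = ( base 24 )H29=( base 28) cfl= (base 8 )23171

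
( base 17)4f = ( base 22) 3h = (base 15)58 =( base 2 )1010011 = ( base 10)83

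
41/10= 4 + 1/10 = 4.10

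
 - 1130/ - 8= 141 +1/4=141.25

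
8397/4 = 8397/4 = 2099.25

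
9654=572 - -9082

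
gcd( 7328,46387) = 1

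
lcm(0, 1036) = 0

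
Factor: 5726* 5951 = 34075426 = 2^1*7^1*11^1*409^1 * 541^1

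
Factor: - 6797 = -7^1*971^1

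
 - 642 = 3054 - 3696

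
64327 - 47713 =16614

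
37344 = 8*4668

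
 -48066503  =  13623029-61689532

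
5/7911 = 5/7911=0.00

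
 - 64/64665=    - 1 + 64601/64665 = -0.00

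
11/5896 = 1/536 = 0.00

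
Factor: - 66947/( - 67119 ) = 3^( - 1)*13^( - 1 )*1721^( - 1 )*66947^1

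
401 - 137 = 264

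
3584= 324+3260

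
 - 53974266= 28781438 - 82755704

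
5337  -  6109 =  - 772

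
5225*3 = 15675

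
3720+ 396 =4116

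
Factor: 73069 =89^1*821^1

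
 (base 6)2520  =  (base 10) 624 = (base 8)1160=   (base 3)212010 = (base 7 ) 1551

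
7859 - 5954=1905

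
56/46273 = 56/46273 = 0.00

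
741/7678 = 741/7678 = 0.10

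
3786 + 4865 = 8651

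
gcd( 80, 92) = 4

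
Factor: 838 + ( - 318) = 2^3*5^1 * 13^1  =  520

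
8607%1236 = 1191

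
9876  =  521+9355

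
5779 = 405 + 5374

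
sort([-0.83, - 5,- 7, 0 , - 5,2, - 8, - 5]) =[  -  8, - 7 ,  -  5,- 5,-5,-0.83, 0,2]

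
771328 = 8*96416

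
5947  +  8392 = 14339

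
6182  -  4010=2172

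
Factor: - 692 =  - 2^2* 173^1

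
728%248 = 232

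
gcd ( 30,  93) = 3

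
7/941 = 7/941 = 0.01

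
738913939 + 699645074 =1438559013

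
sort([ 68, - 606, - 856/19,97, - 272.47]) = [ - 606, - 272.47, - 856/19,68,97 ]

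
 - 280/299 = -1 + 19/299 = -0.94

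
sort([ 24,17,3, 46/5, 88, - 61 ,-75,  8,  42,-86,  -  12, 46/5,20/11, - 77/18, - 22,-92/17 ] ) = [ - 86, - 75, - 61, - 22, - 12, - 92/17, - 77/18,20/11,3,8,46/5, 46/5,17,24 , 42,88] 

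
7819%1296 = 43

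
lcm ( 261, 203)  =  1827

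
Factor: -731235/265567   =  -3^1*5^1*29^1*41^2*265567^(-1)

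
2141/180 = 11 + 161/180 = 11.89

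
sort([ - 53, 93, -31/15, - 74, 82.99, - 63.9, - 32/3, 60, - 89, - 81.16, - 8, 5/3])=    [ -89,- 81.16,-74, - 63.9, - 53, - 32/3, -8, - 31/15, 5/3, 60, 82.99, 93]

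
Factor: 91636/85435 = 2^2*5^ ( - 1 )*7^(  -  1) * 31^1*739^1*2441^( - 1)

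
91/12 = 7 + 7/12 = 7.58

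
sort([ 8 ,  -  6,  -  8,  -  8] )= [ -8, - 8, - 6 , 8]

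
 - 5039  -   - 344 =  - 4695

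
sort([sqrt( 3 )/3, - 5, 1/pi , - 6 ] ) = [-6,-5, 1/pi,sqrt( 3)/3]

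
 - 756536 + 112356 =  - 644180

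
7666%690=76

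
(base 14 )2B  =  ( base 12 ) 33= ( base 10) 39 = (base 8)47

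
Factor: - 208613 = - 227^1*919^1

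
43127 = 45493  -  2366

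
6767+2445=9212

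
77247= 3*25749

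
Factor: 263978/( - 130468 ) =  - 2^(-1)*11^1 * 71^1*193^(-1 ) = - 781/386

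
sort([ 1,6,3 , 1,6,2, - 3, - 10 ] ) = [ - 10, - 3, 1,1, 2,3, 6,6]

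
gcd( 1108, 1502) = 2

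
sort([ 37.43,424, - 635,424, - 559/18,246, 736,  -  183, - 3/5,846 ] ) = [ - 635, - 183, - 559/18, - 3/5,37.43, 246,424, 424,736,846]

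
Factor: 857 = 857^1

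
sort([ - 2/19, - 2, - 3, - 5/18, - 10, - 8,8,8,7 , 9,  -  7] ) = [ -10 ,  -  8, - 7, - 3, - 2,-5/18,  -  2/19,7,8 , 8,  9]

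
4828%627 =439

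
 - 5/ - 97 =5/97 = 0.05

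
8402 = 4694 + 3708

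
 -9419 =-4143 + -5276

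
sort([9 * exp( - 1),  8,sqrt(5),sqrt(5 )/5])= [sqrt(5) /5,sqrt( 5 ),9*exp( - 1), 8]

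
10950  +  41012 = 51962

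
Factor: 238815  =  3^3*5^1*29^1*61^1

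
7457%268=221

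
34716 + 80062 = 114778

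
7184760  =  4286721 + 2898039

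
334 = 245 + 89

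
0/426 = 0=0.00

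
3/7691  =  3/7691 =0.00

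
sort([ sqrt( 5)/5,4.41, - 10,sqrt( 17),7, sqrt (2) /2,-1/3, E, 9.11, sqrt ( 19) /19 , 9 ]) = [ - 10,  -  1/3,sqrt(19) /19,sqrt (5)/5,sqrt( 2) /2,E,sqrt( 17 ),  4.41,  7, 9,9.11 ]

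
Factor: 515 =5^1*103^1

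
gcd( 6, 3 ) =3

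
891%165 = 66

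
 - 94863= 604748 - 699611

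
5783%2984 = 2799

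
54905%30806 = 24099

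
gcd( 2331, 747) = 9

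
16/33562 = 8/16781 =0.00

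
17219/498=17219/498 = 34.58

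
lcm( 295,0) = 0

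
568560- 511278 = 57282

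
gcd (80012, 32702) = 166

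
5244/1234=4 + 154/617 =4.25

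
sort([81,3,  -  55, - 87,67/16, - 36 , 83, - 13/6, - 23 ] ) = [ - 87, - 55, - 36, - 23,-13/6, 3,  67/16,81,83] 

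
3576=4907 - 1331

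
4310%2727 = 1583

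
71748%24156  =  23436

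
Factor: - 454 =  - 2^1*227^1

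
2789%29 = 5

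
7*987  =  6909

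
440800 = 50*8816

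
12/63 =4/21 = 0.19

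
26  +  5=31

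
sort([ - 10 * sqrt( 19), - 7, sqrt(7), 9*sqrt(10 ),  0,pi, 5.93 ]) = [-10 *sqrt( 19 ),-7, 0, sqrt( 7), pi,5.93, 9*sqrt( 10) ] 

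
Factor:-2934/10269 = - 2/7 = - 2^1 * 7^( - 1)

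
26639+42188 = 68827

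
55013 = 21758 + 33255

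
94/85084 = 47/42542 = 0.00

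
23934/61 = 23934/61 =392.36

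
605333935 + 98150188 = 703484123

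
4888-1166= 3722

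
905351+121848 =1027199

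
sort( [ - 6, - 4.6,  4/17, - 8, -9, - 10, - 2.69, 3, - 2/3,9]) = [ - 10, - 9, - 8,-6, - 4.6,  -  2.69 , - 2/3,4/17, 3,  9] 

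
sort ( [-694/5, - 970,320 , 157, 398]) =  [ - 970, - 694/5,  157,320, 398] 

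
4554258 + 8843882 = 13398140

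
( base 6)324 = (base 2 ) 1111100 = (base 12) a4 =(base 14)8C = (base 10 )124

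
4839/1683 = 2  +  491/561 =2.88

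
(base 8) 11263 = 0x12B3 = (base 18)EDH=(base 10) 4787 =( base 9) 6508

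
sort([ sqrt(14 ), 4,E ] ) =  [E,  sqrt( 14),4] 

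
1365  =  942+423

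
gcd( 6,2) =2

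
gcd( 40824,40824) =40824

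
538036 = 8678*62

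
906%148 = 18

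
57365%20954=15457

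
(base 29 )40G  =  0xd34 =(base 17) bbe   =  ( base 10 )3380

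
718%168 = 46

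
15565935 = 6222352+9343583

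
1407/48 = 29 + 5/16 =29.31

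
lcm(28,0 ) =0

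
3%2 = 1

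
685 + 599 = 1284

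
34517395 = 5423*6365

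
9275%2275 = 175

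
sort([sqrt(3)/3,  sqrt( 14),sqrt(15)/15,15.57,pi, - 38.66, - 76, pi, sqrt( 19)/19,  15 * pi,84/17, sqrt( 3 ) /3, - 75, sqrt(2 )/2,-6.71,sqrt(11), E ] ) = [ - 76, - 75, - 38.66, - 6.71,sqrt( 19) /19,  sqrt(15)/15, sqrt(3 ) /3,  sqrt(3)/3,sqrt(2)/2,E, pi,pi,  sqrt(11),  sqrt(14),84/17,  15.57,  15*pi ] 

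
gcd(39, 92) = 1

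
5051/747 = 6 + 569/747 = 6.76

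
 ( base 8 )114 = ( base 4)1030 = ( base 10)76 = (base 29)2i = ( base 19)40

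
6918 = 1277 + 5641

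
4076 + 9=4085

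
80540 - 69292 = 11248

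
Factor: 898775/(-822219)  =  -3^(- 1)*5^2*61^(-1)*4493^( - 1 ) * 35951^1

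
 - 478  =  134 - 612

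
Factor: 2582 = 2^1* 1291^1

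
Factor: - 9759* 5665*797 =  - 3^1*5^1*11^1*103^1*797^1*3253^1=- 44061933795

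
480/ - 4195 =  - 96/839 = - 0.11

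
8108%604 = 256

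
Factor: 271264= 2^5 * 7^2*173^1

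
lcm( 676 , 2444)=31772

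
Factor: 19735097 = 37^1*101^1*5281^1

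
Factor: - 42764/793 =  - 2^2*13^ ( - 1)*61^( - 1)*10691^1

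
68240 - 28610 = 39630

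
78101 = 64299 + 13802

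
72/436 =18/109 =0.17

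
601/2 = 300+1/2 = 300.50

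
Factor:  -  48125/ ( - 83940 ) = 9625/16788  =  2^( - 2 )*3^( - 1)*5^3*7^1  *  11^1*1399^ (-1)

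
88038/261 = 337+9/29 = 337.31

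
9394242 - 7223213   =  2171029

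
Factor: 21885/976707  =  3^(-1 )*5^1*47^( - 1)*1459^1*2309^ (  -  1 ) = 7295/325569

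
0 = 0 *671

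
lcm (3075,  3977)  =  298275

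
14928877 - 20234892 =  - 5306015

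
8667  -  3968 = 4699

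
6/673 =6/673 = 0.01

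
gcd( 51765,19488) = 609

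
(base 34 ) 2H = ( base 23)3G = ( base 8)125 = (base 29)2r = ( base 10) 85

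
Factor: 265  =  5^1*53^1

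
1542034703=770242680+771792023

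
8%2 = 0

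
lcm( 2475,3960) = 19800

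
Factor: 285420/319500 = 67/75= 3^( -1) * 5^ ( - 2)* 67^1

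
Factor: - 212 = - 2^2*53^1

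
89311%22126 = 807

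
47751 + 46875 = 94626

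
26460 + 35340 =61800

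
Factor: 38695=5^1*71^1 * 109^1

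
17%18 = 17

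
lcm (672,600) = 16800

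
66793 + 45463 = 112256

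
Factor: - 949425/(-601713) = 3^( - 1)*5^2*7^( - 1 )*9551^ ( - 1)*12659^1 = 316475/200571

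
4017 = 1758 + 2259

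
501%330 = 171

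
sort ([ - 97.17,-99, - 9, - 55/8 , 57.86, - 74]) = [-99,-97.17, - 74, - 9, - 55/8 , 57.86]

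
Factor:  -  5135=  - 5^1*13^1* 79^1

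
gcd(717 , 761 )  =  1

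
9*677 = 6093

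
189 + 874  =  1063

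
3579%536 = 363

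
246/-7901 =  -1+ 7655/7901 = - 0.03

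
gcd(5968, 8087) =1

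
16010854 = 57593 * 278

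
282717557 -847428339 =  - 564710782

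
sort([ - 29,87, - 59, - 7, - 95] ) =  [ - 95, - 59,-29, - 7, 87] 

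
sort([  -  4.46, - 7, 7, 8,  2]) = [ - 7, - 4.46,2,  7, 8 ] 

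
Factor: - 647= - 647^1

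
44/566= 22/283 = 0.08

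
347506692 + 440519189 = 788025881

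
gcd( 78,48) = 6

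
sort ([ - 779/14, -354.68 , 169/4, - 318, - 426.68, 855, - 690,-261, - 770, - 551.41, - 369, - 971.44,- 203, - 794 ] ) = [ - 971.44, - 794, - 770 , - 690, - 551.41, - 426.68, - 369,  -  354.68,  -  318, - 261, -203, - 779/14 , 169/4,  855] 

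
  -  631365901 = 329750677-961116578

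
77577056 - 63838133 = 13738923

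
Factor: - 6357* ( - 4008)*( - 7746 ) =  - 2^4*3^3*13^1*163^1*167^1*1291^1  =  - 197359218576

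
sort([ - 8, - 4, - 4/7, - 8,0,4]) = [ - 8 , - 8,-4, - 4/7 , 0,4]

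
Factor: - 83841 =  -3^1*27947^1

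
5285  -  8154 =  - 2869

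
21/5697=7/1899 = 0.00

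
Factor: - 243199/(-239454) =2^( - 1)* 3^( - 2 )*11^1 * 53^( - 1)*251^(-1) * 22109^1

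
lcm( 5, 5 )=5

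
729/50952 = 243/16984 = 0.01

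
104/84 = 1+5/21  =  1.24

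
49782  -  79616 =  - 29834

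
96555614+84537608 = 181093222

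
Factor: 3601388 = 2^2*7^1* 128621^1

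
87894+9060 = 96954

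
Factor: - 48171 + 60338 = 12167 = 23^3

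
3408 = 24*142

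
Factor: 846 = 2^1*3^2* 47^1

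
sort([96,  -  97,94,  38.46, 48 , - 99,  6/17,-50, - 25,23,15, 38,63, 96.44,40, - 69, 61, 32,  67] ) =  [-99, - 97, - 69, - 50,- 25,6/17 , 15, 23,32,38, 38.46 , 40, 48,61,63 , 67,94,96,96.44] 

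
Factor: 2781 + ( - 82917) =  - 2^3*3^3*7^1* 53^1 = - 80136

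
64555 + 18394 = 82949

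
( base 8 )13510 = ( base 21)dah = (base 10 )5960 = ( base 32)5Q8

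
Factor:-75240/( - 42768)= 2^( - 1 )*3^( - 3 )* 5^1*19^1 = 95/54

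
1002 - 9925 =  - 8923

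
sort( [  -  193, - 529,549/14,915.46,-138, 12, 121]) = [-529,-193, - 138,12, 549/14 , 121,915.46 ] 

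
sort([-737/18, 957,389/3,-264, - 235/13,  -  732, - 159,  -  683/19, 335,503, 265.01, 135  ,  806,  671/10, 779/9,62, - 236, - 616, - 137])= [-732, - 616, - 264,  -  236,-159,- 137,-737/18,-683/19, - 235/13, 62,671/10, 779/9,389/3,135, 265.01, 335, 503, 806,957]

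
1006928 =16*62933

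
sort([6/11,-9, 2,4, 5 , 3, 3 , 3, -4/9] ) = [ - 9, - 4/9, 6/11,2,3, 3,3, 4,  5 ]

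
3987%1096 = 699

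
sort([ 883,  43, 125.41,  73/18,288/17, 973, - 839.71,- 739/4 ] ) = [ - 839.71,- 739/4,73/18 , 288/17, 43,125.41, 883 , 973 ]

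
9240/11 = 840 = 840.00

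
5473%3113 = 2360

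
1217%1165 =52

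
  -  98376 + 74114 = -24262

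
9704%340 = 184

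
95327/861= 110  +  617/861 = 110.72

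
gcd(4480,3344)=16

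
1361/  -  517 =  - 3 + 190/517 = - 2.63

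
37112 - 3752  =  33360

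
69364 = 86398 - 17034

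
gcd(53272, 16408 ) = 8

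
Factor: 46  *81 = 2^1*3^4*23^1 = 3726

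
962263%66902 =25635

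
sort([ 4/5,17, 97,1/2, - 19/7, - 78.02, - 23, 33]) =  [-78.02, - 23 , - 19/7, 1/2,4/5,17, 33, 97]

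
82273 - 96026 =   -  13753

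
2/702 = 1/351 = 0.00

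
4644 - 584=4060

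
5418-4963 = 455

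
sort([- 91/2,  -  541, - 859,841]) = [ - 859,-541 , - 91/2,841] 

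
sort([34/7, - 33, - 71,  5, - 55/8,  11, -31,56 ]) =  [ - 71, - 33, - 31, - 55/8, 34/7,5 , 11,56]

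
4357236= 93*46852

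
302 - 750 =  - 448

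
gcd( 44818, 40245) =1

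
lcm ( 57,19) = 57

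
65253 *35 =2283855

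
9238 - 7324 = 1914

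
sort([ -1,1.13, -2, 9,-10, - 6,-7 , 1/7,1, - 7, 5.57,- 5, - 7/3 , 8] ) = [-10, - 7 , - 7,-6,  -  5,-7/3,  -  2, - 1, 1/7 , 1, 1.13, 5.57, 8, 9 ] 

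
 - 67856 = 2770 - 70626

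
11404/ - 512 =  - 23 + 93/128=- 22.27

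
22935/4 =22935/4 =5733.75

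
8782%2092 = 414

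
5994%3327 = 2667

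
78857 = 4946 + 73911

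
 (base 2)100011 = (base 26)19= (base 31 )14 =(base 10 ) 35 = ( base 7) 50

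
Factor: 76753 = 76753^1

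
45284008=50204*902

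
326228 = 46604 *7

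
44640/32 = 1395  =  1395.00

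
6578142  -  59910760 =-53332618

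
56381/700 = 80 + 381/700 = 80.54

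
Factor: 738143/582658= 2^( - 1) * 7^1*17^(  -  1)*17137^(-1) * 105449^1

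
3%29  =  3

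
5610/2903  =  5610/2903 = 1.93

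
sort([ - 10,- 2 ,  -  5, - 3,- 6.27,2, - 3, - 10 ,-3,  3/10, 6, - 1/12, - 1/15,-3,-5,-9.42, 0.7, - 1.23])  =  [  -  10, - 10, - 9.42, - 6.27, - 5,-5,-3,-3, - 3, - 3, - 2,-1.23,-1/12,  -  1/15,3/10,0.7, 2, 6 ] 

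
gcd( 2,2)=2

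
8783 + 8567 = 17350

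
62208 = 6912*9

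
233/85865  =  233/85865 = 0.00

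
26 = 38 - 12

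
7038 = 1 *7038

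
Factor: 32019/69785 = 39/85 =3^1*5^( - 1 )*13^1 *17^ ( - 1) 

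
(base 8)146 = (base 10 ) 102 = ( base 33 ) 33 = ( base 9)123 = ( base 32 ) 36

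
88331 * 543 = 47963733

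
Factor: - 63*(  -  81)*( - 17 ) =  - 86751= - 3^6*7^1*17^1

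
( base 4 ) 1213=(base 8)147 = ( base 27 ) 3m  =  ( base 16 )67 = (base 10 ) 103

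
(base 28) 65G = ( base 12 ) 2990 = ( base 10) 4860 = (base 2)1001011111100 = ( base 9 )6600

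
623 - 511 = 112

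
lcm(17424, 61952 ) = 557568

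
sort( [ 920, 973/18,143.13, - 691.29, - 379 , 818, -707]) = [ - 707, - 691.29,-379,973/18, 143.13,  818, 920]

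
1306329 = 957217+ 349112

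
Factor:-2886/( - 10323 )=2^1*3^ (  -  1)*13^1*31^(  -  1) = 26/93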